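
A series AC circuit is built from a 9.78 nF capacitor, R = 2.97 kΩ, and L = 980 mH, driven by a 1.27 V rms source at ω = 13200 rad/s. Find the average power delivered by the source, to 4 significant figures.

X_L = ωL = 12940 Ω
X_C = 1/(ωC) = 7746 Ω
Net reactance X = X_L − X_C = 5190 Ω
Z = 2970 + j5190 Ω
|Z| = √(2970² + 5190²) = 5980 Ω
∠Z = arctan(5190/2970) = 60.22°
I = V/|Z| = 212.4 μA
P = VI cos φ = 1.27 × 0.0002124 × cos(60.22°) = 134.0 μW

134.0 μW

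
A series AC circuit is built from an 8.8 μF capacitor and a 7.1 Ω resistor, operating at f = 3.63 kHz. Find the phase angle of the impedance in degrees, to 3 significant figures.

-35.1°

ω = 2πf = 22810 rad/s
X_C = 1/(ωC) = 4.98 Ω
Z = 7.10 − j4.98 Ω
|Z| = √(7.10² + 4.98²) = 8.67 Ω
∠Z = arctan(-4.98/7.10) = -35.1°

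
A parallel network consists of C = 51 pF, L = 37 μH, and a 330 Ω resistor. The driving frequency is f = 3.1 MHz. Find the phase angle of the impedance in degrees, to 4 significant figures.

7.412°

ω = 2πf = 1.948e+07 rad/s
X_L = ωL = 720.7 Ω
X_C = 1/(ωC) = 1007 Ω
Parallel: admittances add. Y = 1/R + 1/(jωL) + jωC
Y = (0.003030 − j0.0003942) S
|Y| = 0.003056 S → |Z| = 1/|Y| = 327.2 Ω, ∠Z = −∠Y = 7.412°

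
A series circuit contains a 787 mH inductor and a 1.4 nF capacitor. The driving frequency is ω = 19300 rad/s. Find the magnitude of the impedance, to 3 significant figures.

21800 Ω

X_L = ωL = 15200 Ω
X_C = 1/(ωC) = 37000 Ω
Net reactance X = X_L − X_C = -21800 Ω
Z = − j21800 Ω
|Z| = √(0² + 21800²) = 21800 Ω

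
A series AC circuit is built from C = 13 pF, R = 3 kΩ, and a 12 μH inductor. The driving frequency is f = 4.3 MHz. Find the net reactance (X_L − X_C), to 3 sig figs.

-2520 Ω

ω = 2πf = 2.702e+07 rad/s
X_L = ωL = 324 Ω
X_C = 1/(ωC) = 2850 Ω
X = 324 − 2850 = -2520 Ω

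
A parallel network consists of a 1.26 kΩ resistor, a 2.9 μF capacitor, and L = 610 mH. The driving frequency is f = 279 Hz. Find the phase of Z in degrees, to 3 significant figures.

-79.2°

ω = 2πf = 1753 rad/s
X_L = ωL = 1070 Ω
X_C = 1/(ωC) = 197 Ω
Parallel: admittances add. Y = 1/R + 1/(jωL) + jωC
Y = (0.000794 + j0.00415) S
|Y| = 0.00422 S → |Z| = 1/|Y| = 237 Ω, ∠Z = −∠Y = -79.2°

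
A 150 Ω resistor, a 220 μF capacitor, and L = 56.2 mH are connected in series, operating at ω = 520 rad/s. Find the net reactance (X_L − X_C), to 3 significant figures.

X_L = ωL = 29.2 Ω
X_C = 1/(ωC) = 8.74 Ω
X = 29.2 − 8.74 = 20.5 Ω

20.5 Ω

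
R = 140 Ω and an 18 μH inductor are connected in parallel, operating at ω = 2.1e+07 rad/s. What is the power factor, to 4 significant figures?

0.9377

X_L = ωL = 378.0 Ω
Parallel: admittances add. Y = 1/R + 1/(jωL)
Y = (0.007143 − j0.002646) S
|Y| = 0.007617 S → |Z| = 1/|Y| = 131.3 Ω, ∠Z = −∠Y = 20.32°
cos φ = cos(20.32°) = 0.9377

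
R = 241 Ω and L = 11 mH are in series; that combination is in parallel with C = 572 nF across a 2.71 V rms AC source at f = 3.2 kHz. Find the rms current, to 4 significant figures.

ω = 2πf = 20110 rad/s
X_L = ωL = 221.2 Ω
X_C = 1/(ωC) = 86.95 Ω
Branch 1 (R+jX_L): Z₁ = 241.0 + j221.2 Ω, |Z₁| = 327.1 Ω
Branch 2 (−jX_C): Z₂ = −j86.95 Ω
Parallel: Z = Z₁Z₂/(Z₁+Z₂), |Z| = 103.1 Ω, ∠Z = -76.57°
I = V/|Z| = 2.71/103.1 = 26.28 mA

26.28 mA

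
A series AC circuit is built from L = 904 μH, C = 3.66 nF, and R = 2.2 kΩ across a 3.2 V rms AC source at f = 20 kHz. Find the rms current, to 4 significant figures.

1.062 mA

ω = 2πf = 125700 rad/s
X_L = ωL = 113.6 Ω
X_C = 1/(ωC) = 2174 Ω
Net reactance X = X_L − X_C = -2061 Ω
Z = 2200 − j2061 Ω
|Z| = √(2200² + 2061²) = 3014 Ω
I = V/|Z| = 3.2/3014 = 1.062 mA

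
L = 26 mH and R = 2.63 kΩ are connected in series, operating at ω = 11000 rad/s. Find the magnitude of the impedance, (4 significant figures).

X_L = ωL = 286.0 Ω
Z = 2630 + j286.0 Ω
|Z| = √(2630² + 286.0²) = 2646 Ω

2646 Ω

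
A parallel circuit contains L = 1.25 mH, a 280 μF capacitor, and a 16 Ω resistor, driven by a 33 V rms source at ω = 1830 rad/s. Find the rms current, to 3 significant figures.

X_L = ωL = 2.29 Ω
X_C = 1/(ωC) = 1.95 Ω
Parallel: admittances add. Y = 1/R + 1/(jωL) + jωC
Y = (0.0625 + j0.0752) S
|Y| = 0.0978 S → |Z| = 1/|Y| = 10.2 Ω, ∠Z = −∠Y = -50.3°
I = V/|Z| = 33/10.2 = 3.23 A

3.23 A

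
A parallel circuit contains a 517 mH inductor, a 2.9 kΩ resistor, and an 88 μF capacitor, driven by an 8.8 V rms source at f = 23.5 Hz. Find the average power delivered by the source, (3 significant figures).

ω = 2πf = 147.7 rad/s
X_L = ωL = 76.3 Ω
X_C = 1/(ωC) = 77.0 Ω
Parallel: admittances add. Y = 1/R + 1/(jωL) + jωC
Y = (0.000345 − j0.000106) S
|Y| = 0.000361 S → |Z| = 1/|Y| = 2770 Ω, ∠Z = −∠Y = 17.1°
I = V/|Z| = 3.17 mA
P = VI cos φ = 8.8 × 0.00317 × cos(17.1°) = 26.7 mW

26.7 mW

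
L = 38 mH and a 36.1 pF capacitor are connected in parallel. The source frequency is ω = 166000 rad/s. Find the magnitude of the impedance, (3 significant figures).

6560 Ω

X_L = ωL = 6310 Ω
X_C = 1/(ωC) = 167000 Ω
Parallel: admittances add. Y = 1/(jωL) + jωC
Y = (0 − j0.000153) S
|Y| = 0.000153 S → |Z| = 1/|Y| = 6560 Ω, ∠Z = −∠Y = 90.0°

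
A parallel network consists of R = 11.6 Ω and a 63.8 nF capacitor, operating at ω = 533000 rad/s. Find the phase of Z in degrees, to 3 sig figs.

X_C = 1/(ωC) = 29.4 Ω
Parallel: admittances add. Y = 1/R + jωC
Y = (0.0862 + j0.0340) S
|Y| = 0.0927 S → |Z| = 1/|Y| = 10.8 Ω, ∠Z = −∠Y = -21.5°

-21.5°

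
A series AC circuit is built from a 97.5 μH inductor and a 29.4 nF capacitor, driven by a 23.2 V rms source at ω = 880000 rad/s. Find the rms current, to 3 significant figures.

X_L = ωL = 85.8 Ω
X_C = 1/(ωC) = 38.7 Ω
Net reactance X = X_L − X_C = 47.1 Ω
Z = j47.1 Ω
|Z| = √(0² + 47.1²) = 47.1 Ω
I = V/|Z| = 23.2/47.1 = 492 mA

492 mA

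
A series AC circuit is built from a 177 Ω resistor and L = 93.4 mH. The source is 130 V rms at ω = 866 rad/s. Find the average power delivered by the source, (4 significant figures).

78.99 W

X_L = ωL = 80.88 Ω
Z = 177.0 + j80.88 Ω
|Z| = √(177.0² + 80.88²) = 194.6 Ω
∠Z = arctan(80.88/177.0) = 24.56°
I = V/|Z| = 668.0 mA
P = VI cos φ = 130 × 0.6680 × cos(24.56°) = 78.99 W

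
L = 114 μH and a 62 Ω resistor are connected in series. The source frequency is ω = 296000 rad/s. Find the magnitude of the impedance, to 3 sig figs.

70.6 Ω

X_L = ωL = 33.7 Ω
Z = 62.0 + j33.7 Ω
|Z| = √(62.0² + 33.7²) = 70.6 Ω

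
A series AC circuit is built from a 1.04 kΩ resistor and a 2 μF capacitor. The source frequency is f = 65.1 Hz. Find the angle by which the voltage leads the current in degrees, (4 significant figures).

ω = 2πf = 409.0 rad/s
X_C = 1/(ωC) = 1222 Ω
Z = 1040 − j1222 Ω
|Z| = √(1040² + 1222²) = 1605 Ω
∠Z = arctan(-1222/1040) = -49.61°

-49.61°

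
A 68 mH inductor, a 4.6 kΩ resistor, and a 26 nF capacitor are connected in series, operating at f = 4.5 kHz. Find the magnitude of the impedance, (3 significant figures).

ω = 2πf = 28270 rad/s
X_L = ωL = 1920 Ω
X_C = 1/(ωC) = 1360 Ω
Net reactance X = X_L − X_C = 562 Ω
Z = 4600 + j562 Ω
|Z| = √(4600² + 562²) = 4630 Ω

4630 Ω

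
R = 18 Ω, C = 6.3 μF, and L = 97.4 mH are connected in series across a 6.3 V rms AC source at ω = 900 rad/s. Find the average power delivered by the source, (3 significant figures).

X_L = ωL = 87.7 Ω
X_C = 1/(ωC) = 176 Ω
Net reactance X = X_L − X_C = -88.7 Ω
Z = 18.0 − j88.7 Ω
|Z| = √(18.0² + 88.7²) = 90.5 Ω
∠Z = arctan(-88.7/18.0) = -78.5°
I = V/|Z| = 69.6 mA
P = VI cos φ = 6.3 × 0.0696 × cos(-78.5°) = 87.2 mW

87.2 mW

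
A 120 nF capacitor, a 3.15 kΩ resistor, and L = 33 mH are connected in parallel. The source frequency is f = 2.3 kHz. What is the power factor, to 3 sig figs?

ω = 2πf = 14450 rad/s
X_L = ωL = 477 Ω
X_C = 1/(ωC) = 577 Ω
Parallel: admittances add. Y = 1/R + 1/(jωL) + jωC
Y = (0.000317 − j0.000363) S
|Y| = 0.000482 S → |Z| = 1/|Y| = 2070 Ω, ∠Z = −∠Y = 48.8°
cos φ = cos(48.8°) = 0.659

0.659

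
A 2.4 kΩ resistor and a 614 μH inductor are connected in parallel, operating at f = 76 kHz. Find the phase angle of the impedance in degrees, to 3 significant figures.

83.0°

ω = 2πf = 477500 rad/s
X_L = ωL = 293 Ω
Parallel: admittances add. Y = 1/R + 1/(jωL)
Y = (0.000417 − j0.00341) S
|Y| = 0.00344 S → |Z| = 1/|Y| = 291 Ω, ∠Z = −∠Y = 83.0°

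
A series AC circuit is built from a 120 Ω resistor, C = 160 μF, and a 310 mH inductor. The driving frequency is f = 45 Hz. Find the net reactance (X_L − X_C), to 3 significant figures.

ω = 2πf = 282.7 rad/s
X_L = ωL = 87.7 Ω
X_C = 1/(ωC) = 22.1 Ω
X = 87.7 − 22.1 = 65.5 Ω

65.5 Ω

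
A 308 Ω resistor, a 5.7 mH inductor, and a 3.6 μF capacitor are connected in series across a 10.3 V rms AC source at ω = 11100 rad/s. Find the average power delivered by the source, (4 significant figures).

X_L = ωL = 63.27 Ω
X_C = 1/(ωC) = 25.03 Ω
Net reactance X = X_L − X_C = 38.24 Ω
Z = 308.0 + j38.24 Ω
|Z| = √(308.0² + 38.24²) = 310.4 Ω
∠Z = arctan(38.24/308.0) = 7.078°
I = V/|Z| = 33.19 mA
P = VI cos φ = 10.3 × 0.03319 × cos(7.078°) = 339.2 mW

339.2 mW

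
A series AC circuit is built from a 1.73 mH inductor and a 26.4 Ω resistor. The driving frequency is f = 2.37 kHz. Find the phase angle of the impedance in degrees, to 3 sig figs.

ω = 2πf = 14890 rad/s
X_L = ωL = 25.8 Ω
Z = 26.4 + j25.8 Ω
|Z| = √(26.4² + 25.8²) = 36.9 Ω
∠Z = arctan(25.8/26.4) = 44.3°

44.3°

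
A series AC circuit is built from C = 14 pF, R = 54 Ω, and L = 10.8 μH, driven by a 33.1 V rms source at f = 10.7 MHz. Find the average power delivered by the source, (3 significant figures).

ω = 2πf = 6.723e+07 rad/s
X_L = ωL = 726 Ω
X_C = 1/(ωC) = 1060 Ω
Net reactance X = X_L − X_C = -336 Ω
Z = 54.0 − j336 Ω
|Z| = √(54.0² + 336²) = 341 Ω
∠Z = arctan(-336/54.0) = -80.9°
I = V/|Z| = 97.2 mA
P = VI cos φ = 33.1 × 0.0972 × cos(-80.9°) = 510 mW

510 mW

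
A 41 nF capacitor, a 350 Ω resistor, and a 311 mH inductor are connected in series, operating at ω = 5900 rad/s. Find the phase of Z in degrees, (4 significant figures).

X_L = ωL = 1835 Ω
X_C = 1/(ωC) = 4134 Ω
Net reactance X = X_L − X_C = -2299 Ω
Z = 350.0 − j2299 Ω
|Z| = √(350.0² + 2299²) = 2326 Ω
∠Z = arctan(-2299/350.0) = -81.34°

-81.34°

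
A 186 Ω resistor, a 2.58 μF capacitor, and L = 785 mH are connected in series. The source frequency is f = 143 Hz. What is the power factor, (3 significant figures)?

ω = 2πf = 898.5 rad/s
X_L = ωL = 705 Ω
X_C = 1/(ωC) = 431 Ω
Net reactance X = X_L − X_C = 274 Ω
Z = 186 + j274 Ω
|Z| = √(186² + 274²) = 331 Ω
∠Z = arctan(274/186) = 55.8°
cos φ = cos(55.8°) = 0.562

0.562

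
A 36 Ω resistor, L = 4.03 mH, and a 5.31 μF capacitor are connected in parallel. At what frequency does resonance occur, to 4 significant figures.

ω₀ = 1/√(LC) = 1/√(0.00403 × 5.31e-06) = 6836 rad/s
f₀ = ω₀/(2π) = 1.088 kHz

1.088 kHz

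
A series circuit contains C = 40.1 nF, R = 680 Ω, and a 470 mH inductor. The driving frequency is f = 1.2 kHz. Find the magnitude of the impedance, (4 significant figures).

ω = 2πf = 7540 rad/s
X_L = ωL = 3544 Ω
X_C = 1/(ωC) = 3307 Ω
Net reactance X = X_L − X_C = 236.3 Ω
Z = 680.0 + j236.3 Ω
|Z| = √(680.0² + 236.3²) = 719.9 Ω

719.9 Ω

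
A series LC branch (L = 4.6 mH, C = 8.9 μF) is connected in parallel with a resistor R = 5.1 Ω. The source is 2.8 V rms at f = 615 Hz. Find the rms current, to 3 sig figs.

ω = 2πf = 3864 rad/s
X_L = ωL = 17.8 Ω
X_C = 1/(ωC) = 29.1 Ω
Branch 1: Z₁ = R = 5.10 Ω
Branch 2 (series LC): Z₂ = j(X_L − X_C) = −j11.3 Ω
Parallel: Z = Z₁Z₂/(Z₁+Z₂), |Z| = 4.65 Ω, ∠Z = -24.3°
I = V/|Z| = 2.8/4.65 = 602 mA

602 mA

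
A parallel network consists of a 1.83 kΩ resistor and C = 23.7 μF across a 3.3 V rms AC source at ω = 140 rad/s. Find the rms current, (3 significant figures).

X_C = 1/(ωC) = 301 Ω
Parallel: admittances add. Y = 1/R + jωC
Y = (0.000546 + j0.00332) S
|Y| = 0.00336 S → |Z| = 1/|Y| = 297 Ω, ∠Z = −∠Y = -80.6°
I = V/|Z| = 3.3/297 = 11.1 mA

11.1 mA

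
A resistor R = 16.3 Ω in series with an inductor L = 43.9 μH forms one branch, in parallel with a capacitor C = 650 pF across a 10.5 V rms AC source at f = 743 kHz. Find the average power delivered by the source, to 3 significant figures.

ω = 2πf = 4.668e+06 rad/s
X_L = ωL = 205 Ω
X_C = 1/(ωC) = 330 Ω
Branch 1 (R+jX_L): Z₁ = 16.3 + j205 Ω, |Z₁| = 206 Ω
Branch 2 (−jX_C): Z₂ = −j330 Ω
Parallel: Z = Z₁Z₂/(Z₁+Z₂), |Z| = 539 Ω, ∠Z = 78.0°
I = V/|Z| = 19.5 mA
P = VI cos φ = 10.5 × 0.0195 × cos(78.0°) = 42.5 mW

42.5 mW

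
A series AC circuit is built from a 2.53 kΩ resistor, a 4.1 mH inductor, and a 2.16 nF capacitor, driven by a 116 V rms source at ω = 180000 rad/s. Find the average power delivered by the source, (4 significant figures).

X_L = ωL = 738.0 Ω
X_C = 1/(ωC) = 2572 Ω
Net reactance X = X_L − X_C = -1834 Ω
Z = 2530 − j1834 Ω
|Z| = √(2530² + 1834²) = 3125 Ω
∠Z = arctan(-1834/2530) = -35.94°
I = V/|Z| = 37.12 mA
P = VI cos φ = 116 × 0.03712 × cos(-35.94°) = 3.486 W

3.486 W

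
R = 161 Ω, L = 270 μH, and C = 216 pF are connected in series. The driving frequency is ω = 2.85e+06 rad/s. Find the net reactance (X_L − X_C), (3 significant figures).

-855 Ω

X_L = ωL = 770 Ω
X_C = 1/(ωC) = 1620 Ω
X = 770 − 1620 = -855 Ω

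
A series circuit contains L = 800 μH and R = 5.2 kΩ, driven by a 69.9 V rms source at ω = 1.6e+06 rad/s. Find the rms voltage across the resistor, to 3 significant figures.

X_L = ωL = 1280 Ω
Z = 5200 + j1280 Ω
|Z| = √(5200² + 1280²) = 5360 Ω
I = V/|Z| = 13.1 mA
V_R = I·|Z_R| = 0.0131 × 5200 = 67.9 V

67.9 V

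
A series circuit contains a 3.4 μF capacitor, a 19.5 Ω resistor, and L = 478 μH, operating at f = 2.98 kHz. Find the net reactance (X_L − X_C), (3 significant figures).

-6.76 Ω

ω = 2πf = 18720 rad/s
X_L = ωL = 8.95 Ω
X_C = 1/(ωC) = 15.7 Ω
X = 8.95 − 15.7 = -6.76 Ω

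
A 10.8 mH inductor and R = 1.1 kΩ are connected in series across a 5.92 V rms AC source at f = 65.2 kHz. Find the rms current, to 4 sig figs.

1.299 mA

ω = 2πf = 409700 rad/s
X_L = ωL = 4424 Ω
Z = 1100 + j4424 Ω
|Z| = √(1100² + 4424²) = 4559 Ω
I = V/|Z| = 5.92/4559 = 1.299 mA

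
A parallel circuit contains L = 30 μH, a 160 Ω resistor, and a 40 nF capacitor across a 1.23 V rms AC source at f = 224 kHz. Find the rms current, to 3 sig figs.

40.8 mA

ω = 2πf = 1.407e+06 rad/s
X_L = ωL = 42.2 Ω
X_C = 1/(ωC) = 17.8 Ω
Parallel: admittances add. Y = 1/R + 1/(jωL) + jωC
Y = (0.00625 + j0.0326) S
|Y| = 0.0332 S → |Z| = 1/|Y| = 30.1 Ω, ∠Z = −∠Y = -79.2°
I = V/|Z| = 1.23/30.1 = 40.8 mA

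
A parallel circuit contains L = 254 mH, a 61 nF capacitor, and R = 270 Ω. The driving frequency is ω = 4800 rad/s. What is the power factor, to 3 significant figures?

0.990

X_L = ωL = 1220 Ω
X_C = 1/(ωC) = 3420 Ω
Parallel: admittances add. Y = 1/R + 1/(jωL) + jωC
Y = (0.00370 − j0.000527) S
|Y| = 0.00374 S → |Z| = 1/|Y| = 267 Ω, ∠Z = −∠Y = 8.10°
cos φ = cos(8.10°) = 0.990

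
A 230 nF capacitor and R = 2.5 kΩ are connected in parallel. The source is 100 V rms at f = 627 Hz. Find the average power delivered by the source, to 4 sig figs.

ω = 2πf = 3940 rad/s
X_C = 1/(ωC) = 1104 Ω
Parallel: admittances add. Y = 1/R + jωC
Y = (0.0004000 + j0.0009061) S
|Y| = 0.0009905 S → |Z| = 1/|Y| = 1010 Ω, ∠Z = −∠Y = -66.18°
I = V/|Z| = 99.05 mA
P = VI cos φ = 100 × 0.09905 × cos(-66.18°) = 4.000 W

4.000 W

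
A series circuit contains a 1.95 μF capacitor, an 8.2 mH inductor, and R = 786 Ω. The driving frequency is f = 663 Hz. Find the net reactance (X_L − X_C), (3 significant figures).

ω = 2πf = 4166 rad/s
X_L = ωL = 34.2 Ω
X_C = 1/(ωC) = 123 Ω
X = 34.2 − 123 = -88.9 Ω

-88.9 Ω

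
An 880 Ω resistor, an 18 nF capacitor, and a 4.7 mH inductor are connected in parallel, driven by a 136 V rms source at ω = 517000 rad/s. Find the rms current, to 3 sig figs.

X_L = ωL = 2430 Ω
X_C = 1/(ωC) = 107 Ω
Parallel: admittances add. Y = 1/R + 1/(jωL) + jωC
Y = (0.00114 + j0.00889) S
|Y| = 0.00897 S → |Z| = 1/|Y| = 112 Ω, ∠Z = −∠Y = -82.7°
I = V/|Z| = 136/112 = 1.22 A

1.22 A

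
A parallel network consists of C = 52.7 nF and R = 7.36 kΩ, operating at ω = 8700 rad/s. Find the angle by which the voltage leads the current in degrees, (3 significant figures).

X_C = 1/(ωC) = 2180 Ω
Parallel: admittances add. Y = 1/R + jωC
Y = (0.000136 + j0.000458) S
|Y| = 0.000478 S → |Z| = 1/|Y| = 2090 Ω, ∠Z = −∠Y = -73.5°

-73.5°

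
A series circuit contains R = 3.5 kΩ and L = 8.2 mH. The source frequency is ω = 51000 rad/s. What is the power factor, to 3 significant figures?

0.993

X_L = ωL = 418 Ω
Z = 3500 + j418 Ω
|Z| = √(3500² + 418²) = 3520 Ω
∠Z = arctan(418/3500) = 6.81°
cos φ = cos(6.81°) = 0.993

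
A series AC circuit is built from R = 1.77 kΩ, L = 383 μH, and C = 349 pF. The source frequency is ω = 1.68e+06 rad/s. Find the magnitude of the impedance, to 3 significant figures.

2060 Ω

X_L = ωL = 643 Ω
X_C = 1/(ωC) = 1710 Ω
Net reactance X = X_L − X_C = -1060 Ω
Z = 1770 − j1060 Ω
|Z| = √(1770² + 1060²) = 2060 Ω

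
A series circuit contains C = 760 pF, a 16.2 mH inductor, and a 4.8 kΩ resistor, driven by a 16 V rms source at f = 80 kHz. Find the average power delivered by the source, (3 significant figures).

22.9 mW

ω = 2πf = 502700 rad/s
X_L = ωL = 8140 Ω
X_C = 1/(ωC) = 2620 Ω
Net reactance X = X_L − X_C = 5530 Ω
Z = 4800 + j5530 Ω
|Z| = √(4800² + 5530²) = 7320 Ω
∠Z = arctan(5530/4800) = 49.0°
I = V/|Z| = 2.19 mA
P = VI cos φ = 16 × 0.00219 × cos(49.0°) = 22.9 mW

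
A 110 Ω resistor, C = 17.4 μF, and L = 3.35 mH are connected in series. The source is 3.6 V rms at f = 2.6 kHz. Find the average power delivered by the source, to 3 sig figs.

96.8 mW

ω = 2πf = 16340 rad/s
X_L = ωL = 54.7 Ω
X_C = 1/(ωC) = 3.52 Ω
Net reactance X = X_L − X_C = 51.2 Ω
Z = 110 + j51.2 Ω
|Z| = √(110² + 51.2²) = 121 Ω
∠Z = arctan(51.2/110) = 25.0°
I = V/|Z| = 29.7 mA
P = VI cos φ = 3.6 × 0.0297 × cos(25.0°) = 96.8 mW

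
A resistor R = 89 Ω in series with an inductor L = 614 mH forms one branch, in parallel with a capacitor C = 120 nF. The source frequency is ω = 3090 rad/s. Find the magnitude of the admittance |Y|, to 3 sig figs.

157 μS

X_L = ωL = 1900 Ω
X_C = 1/(ωC) = 2700 Ω
Branch 1 (R+jX_L): Z₁ = 89.0 + j1900 Ω, |Z₁| = 1900 Ω
Branch 2 (−jX_C): Z₂ = −j2700 Ω
Parallel: Z = Z₁Z₂/(Z₁+Z₂), |Z| = 6370 Ω, ∠Z = 81.0°
|Y| = 1/|Z| = 157 μS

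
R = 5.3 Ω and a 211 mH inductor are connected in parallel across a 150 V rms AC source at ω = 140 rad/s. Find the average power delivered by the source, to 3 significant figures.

4.25 kW

X_L = ωL = 29.5 Ω
Parallel: admittances add. Y = 1/R + 1/(jωL)
Y = (0.189 − j0.0339) S
|Y| = 0.192 S → |Z| = 1/|Y| = 5.22 Ω, ∠Z = −∠Y = 10.2°
I = V/|Z| = 28.8 A
P = VI cos φ = 150 × 28.8 × cos(10.2°) = 4.25 kW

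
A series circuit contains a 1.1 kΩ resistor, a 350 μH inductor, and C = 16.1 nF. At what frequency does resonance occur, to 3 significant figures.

ω₀ = 1/√(LC) = 1/√(0.00035 × 1.61e-08) = 421300 rad/s
f₀ = ω₀/(2π) = 67.0 kHz

67.0 kHz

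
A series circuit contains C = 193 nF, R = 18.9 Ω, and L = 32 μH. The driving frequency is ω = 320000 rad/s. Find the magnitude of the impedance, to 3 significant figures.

19.8 Ω

X_L = ωL = 10.2 Ω
X_C = 1/(ωC) = 16.2 Ω
Net reactance X = X_L − X_C = -5.95 Ω
Z = 18.9 − j5.95 Ω
|Z| = √(18.9² + 5.95²) = 19.8 Ω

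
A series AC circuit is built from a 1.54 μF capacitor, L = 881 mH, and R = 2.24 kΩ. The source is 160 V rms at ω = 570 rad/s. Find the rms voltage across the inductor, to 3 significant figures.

X_L = ωL = 502 Ω
X_C = 1/(ωC) = 1140 Ω
Net reactance X = X_L − X_C = -637 Ω
Z = 2240 − j637 Ω
|Z| = √(2240² + 637²) = 2330 Ω
I = V/|Z| = 68.7 mA
V_L = I·|Z_L| = 0.0687 × 502 = 34.5 V

34.5 V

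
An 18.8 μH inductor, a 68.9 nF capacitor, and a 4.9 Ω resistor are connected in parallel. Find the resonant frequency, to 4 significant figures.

ω₀ = 1/√(LC) = 1/√(1.88e-05 × 6.89e-08) = 878600 rad/s
f₀ = ω₀/(2π) = 139.8 kHz

139.8 kHz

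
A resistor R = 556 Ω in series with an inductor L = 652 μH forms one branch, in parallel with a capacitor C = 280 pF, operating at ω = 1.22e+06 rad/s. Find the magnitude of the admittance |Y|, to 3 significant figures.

X_L = ωL = 795 Ω
X_C = 1/(ωC) = 2930 Ω
Branch 1 (R+jX_L): Z₁ = 556 + j795 Ω, |Z₁| = 970 Ω
Branch 2 (−jX_C): Z₂ = −j2930 Ω
Parallel: Z = Z₁Z₂/(Z₁+Z₂), |Z| = 1290 Ω, ∠Z = 40.4°
|Y| = 1/|Z| = 776 μS

776 μS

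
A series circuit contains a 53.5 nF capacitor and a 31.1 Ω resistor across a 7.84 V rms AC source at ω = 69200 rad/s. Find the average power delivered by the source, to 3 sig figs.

X_C = 1/(ωC) = 270 Ω
Z = 31.1 − j270 Ω
|Z| = √(31.1² + 270²) = 272 Ω
∠Z = arctan(-270/31.1) = -83.4°
I = V/|Z| = 28.8 mA
P = VI cos φ = 7.84 × 0.0288 × cos(-83.4°) = 25.9 mW

25.9 mW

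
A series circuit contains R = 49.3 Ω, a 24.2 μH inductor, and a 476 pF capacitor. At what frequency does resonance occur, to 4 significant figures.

1.483 MHz

ω₀ = 1/√(LC) = 1/√(2.42e-05 × 4.76e-10) = 9.317e+06 rad/s
f₀ = ω₀/(2π) = 1.483 MHz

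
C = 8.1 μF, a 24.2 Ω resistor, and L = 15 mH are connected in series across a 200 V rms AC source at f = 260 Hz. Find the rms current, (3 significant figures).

3.54 A

ω = 2πf = 1634 rad/s
X_L = ωL = 24.5 Ω
X_C = 1/(ωC) = 75.6 Ω
Net reactance X = X_L − X_C = -51.1 Ω
Z = 24.2 − j51.1 Ω
|Z| = √(24.2² + 51.1²) = 56.5 Ω
I = V/|Z| = 200/56.5 = 3.54 A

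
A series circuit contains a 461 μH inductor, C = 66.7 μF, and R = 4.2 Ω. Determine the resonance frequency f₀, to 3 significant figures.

ω₀ = 1/√(LC) = 1/√(0.000461 × 6.67e-05) = 5703 rad/s
f₀ = ω₀/(2π) = 908 Hz

908 Hz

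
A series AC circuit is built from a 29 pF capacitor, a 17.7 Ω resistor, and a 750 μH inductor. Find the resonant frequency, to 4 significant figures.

ω₀ = 1/√(LC) = 1/√(0.00075 × 2.9e-11) = 6.781e+06 rad/s
f₀ = ω₀/(2π) = 1.079 MHz

1.079 MHz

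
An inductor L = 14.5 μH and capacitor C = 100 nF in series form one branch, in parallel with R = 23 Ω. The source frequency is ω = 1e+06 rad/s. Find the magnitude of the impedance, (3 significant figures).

4.42 Ω

X_L = ωL = 14.5 Ω
X_C = 1/(ωC) = 10.0 Ω
Branch 1: Z₁ = R = 23.0 Ω
Branch 2 (series LC): Z₂ = j(X_L − X_C) = j4.50 Ω
Parallel: Z = Z₁Z₂/(Z₁+Z₂), |Z| = 4.42 Ω, ∠Z = 78.9°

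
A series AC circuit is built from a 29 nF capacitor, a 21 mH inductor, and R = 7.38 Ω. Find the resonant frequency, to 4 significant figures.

6.449 kHz

ω₀ = 1/√(LC) = 1/√(0.021 × 2.9e-08) = 40520 rad/s
f₀ = ω₀/(2π) = 6.449 kHz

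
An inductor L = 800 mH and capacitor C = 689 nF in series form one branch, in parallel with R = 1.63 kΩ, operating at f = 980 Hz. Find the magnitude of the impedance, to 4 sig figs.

ω = 2πf = 6158 rad/s
X_L = ωL = 4926 Ω
X_C = 1/(ωC) = 235.7 Ω
Branch 1: Z₁ = R = 1630 Ω
Branch 2 (series LC): Z₂ = j(X_L − X_C) = j4690 Ω
Parallel: Z = Z₁Z₂/(Z₁+Z₂), |Z| = 1540 Ω, ∠Z = 19.16°

1540 Ω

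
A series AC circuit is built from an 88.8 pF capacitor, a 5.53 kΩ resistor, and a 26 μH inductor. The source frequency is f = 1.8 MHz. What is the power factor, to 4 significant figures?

ω = 2πf = 1.131e+07 rad/s
X_L = ωL = 294.1 Ω
X_C = 1/(ωC) = 995.7 Ω
Net reactance X = X_L − X_C = -701.7 Ω
Z = 5530 − j701.7 Ω
|Z| = √(5530² + 701.7²) = 5574 Ω
∠Z = arctan(-701.7/5530) = -7.231°
cos φ = cos(-7.231°) = 0.9920

0.9920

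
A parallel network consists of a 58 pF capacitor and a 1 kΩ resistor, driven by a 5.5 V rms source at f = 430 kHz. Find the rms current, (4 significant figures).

5.567 mA

ω = 2πf = 2.702e+06 rad/s
X_C = 1/(ωC) = 6382 Ω
Parallel: admittances add. Y = 1/R + jωC
Y = (0.001000 + j0.0001567) S
|Y| = 0.001012 S → |Z| = 1/|Y| = 987.9 Ω, ∠Z = −∠Y = -8.906°
I = V/|Z| = 5.5/987.9 = 5.567 mA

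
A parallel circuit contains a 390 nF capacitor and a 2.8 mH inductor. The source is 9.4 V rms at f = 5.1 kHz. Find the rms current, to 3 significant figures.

ω = 2πf = 32040 rad/s
X_L = ωL = 89.7 Ω
X_C = 1/(ωC) = 80.0 Ω
Parallel: admittances add. Y = 1/(jωL) + jωC
Y = (0 + j0.00135) S
|Y| = 0.00135 S → |Z| = 1/|Y| = 740 Ω, ∠Z = −∠Y = -90.0°
I = V/|Z| = 9.4/740 = 12.7 mA

12.7 mA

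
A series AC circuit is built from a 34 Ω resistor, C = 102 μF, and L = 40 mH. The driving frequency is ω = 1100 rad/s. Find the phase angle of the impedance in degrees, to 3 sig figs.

45.9°

X_L = ωL = 44.0 Ω
X_C = 1/(ωC) = 8.91 Ω
Net reactance X = X_L − X_C = 35.1 Ω
Z = 34.0 + j35.1 Ω
|Z| = √(34.0² + 35.1²) = 48.9 Ω
∠Z = arctan(35.1/34.0) = 45.9°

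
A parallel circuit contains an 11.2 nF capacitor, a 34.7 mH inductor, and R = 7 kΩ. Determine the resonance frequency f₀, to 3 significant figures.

8.07 kHz

ω₀ = 1/√(LC) = 1/√(0.0347 × 1.12e-08) = 50730 rad/s
f₀ = ω₀/(2π) = 8.07 kHz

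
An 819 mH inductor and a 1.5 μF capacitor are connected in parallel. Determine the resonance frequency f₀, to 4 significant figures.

143.6 Hz

ω₀ = 1/√(LC) = 1/√(0.819 × 1.5e-06) = 902.2 rad/s
f₀ = ω₀/(2π) = 143.6 Hz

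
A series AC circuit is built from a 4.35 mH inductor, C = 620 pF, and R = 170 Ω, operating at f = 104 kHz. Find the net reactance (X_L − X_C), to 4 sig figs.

ω = 2πf = 653500 rad/s
X_L = ωL = 2843 Ω
X_C = 1/(ωC) = 2468 Ω
X = 2843 − 2468 = 374.2 Ω

374.2 Ω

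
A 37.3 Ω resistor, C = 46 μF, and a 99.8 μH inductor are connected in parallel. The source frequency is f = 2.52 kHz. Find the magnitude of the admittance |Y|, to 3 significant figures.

ω = 2πf = 15830 rad/s
X_L = ωL = 1.58 Ω
X_C = 1/(ωC) = 1.37 Ω
Parallel: admittances add. Y = 1/R + 1/(jωL) + jωC
Y = (0.0268 + j0.0955) S
|Y| = 0.0992 S → |Z| = 1/|Y| = 10.1 Ω, ∠Z = −∠Y = -74.3°

99.2 mS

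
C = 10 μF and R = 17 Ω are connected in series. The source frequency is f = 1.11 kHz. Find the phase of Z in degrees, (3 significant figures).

-40.1°

ω = 2πf = 6974 rad/s
X_C = 1/(ωC) = 14.3 Ω
Z = 17.0 − j14.3 Ω
|Z| = √(17.0² + 14.3²) = 22.2 Ω
∠Z = arctan(-14.3/17.0) = -40.1°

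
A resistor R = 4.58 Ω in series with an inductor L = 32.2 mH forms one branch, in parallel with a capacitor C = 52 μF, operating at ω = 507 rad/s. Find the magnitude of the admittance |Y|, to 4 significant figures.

34.34 mS

X_L = ωL = 16.33 Ω
X_C = 1/(ωC) = 37.93 Ω
Branch 1 (R+jX_L): Z₁ = 4.580 + j16.33 Ω, |Z₁| = 16.96 Ω
Branch 2 (−jX_C): Z₂ = −j37.93 Ω
Parallel: Z = Z₁Z₂/(Z₁+Z₂), |Z| = 29.12 Ω, ∠Z = 62.36°
|Y| = 1/|Z| = 34.34 mS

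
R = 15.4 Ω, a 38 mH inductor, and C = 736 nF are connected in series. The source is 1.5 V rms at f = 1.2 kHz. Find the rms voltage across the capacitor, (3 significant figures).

2.52 V

ω = 2πf = 7540 rad/s
X_L = ωL = 287 Ω
X_C = 1/(ωC) = 180 Ω
Net reactance X = X_L − X_C = 106 Ω
Z = 15.4 + j106 Ω
|Z| = √(15.4² + 106²) = 107 Ω
I = V/|Z| = 14.0 mA
V_C = I·|Z_C| = 0.0140 × 180 = 2.52 V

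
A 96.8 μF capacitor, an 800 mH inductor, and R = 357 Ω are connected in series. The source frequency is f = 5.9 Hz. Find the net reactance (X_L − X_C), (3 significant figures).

-249 Ω

ω = 2πf = 37.07 rad/s
X_L = ωL = 29.7 Ω
X_C = 1/(ωC) = 279 Ω
X = 29.7 − 279 = -249 Ω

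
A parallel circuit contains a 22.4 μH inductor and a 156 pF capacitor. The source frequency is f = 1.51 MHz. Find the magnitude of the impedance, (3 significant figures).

ω = 2πf = 9.488e+06 rad/s
X_L = ωL = 213 Ω
X_C = 1/(ωC) = 676 Ω
Parallel: admittances add. Y = 1/(jωL) + jωC
Y = (0 − j0.00323) S
|Y| = 0.00323 S → |Z| = 1/|Y| = 310 Ω, ∠Z = −∠Y = 90.0°

310 Ω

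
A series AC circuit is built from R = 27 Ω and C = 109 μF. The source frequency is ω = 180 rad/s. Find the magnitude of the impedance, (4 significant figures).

X_C = 1/(ωC) = 50.97 Ω
Z = 27.00 − j50.97 Ω
|Z| = √(27.00² + 50.97²) = 57.68 Ω

57.68 Ω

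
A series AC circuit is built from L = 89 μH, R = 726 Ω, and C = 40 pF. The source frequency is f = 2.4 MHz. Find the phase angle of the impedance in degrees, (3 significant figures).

ω = 2πf = 1.508e+07 rad/s
X_L = ωL = 1340 Ω
X_C = 1/(ωC) = 1660 Ω
Net reactance X = X_L − X_C = -316 Ω
Z = 726 − j316 Ω
|Z| = √(726² + 316²) = 792 Ω
∠Z = arctan(-316/726) = -23.5°

-23.5°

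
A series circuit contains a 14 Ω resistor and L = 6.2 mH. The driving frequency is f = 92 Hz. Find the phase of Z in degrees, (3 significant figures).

ω = 2πf = 578.1 rad/s
X_L = ωL = 3.58 Ω
Z = 14.0 + j3.58 Ω
|Z| = √(14.0² + 3.58²) = 14.5 Ω
∠Z = arctan(3.58/14.0) = 14.4°

14.4°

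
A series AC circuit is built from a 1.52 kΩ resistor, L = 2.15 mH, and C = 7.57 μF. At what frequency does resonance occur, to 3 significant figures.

1.25 kHz

ω₀ = 1/√(LC) = 1/√(0.00215 × 7.57e-06) = 7838 rad/s
f₀ = ω₀/(2π) = 1.25 kHz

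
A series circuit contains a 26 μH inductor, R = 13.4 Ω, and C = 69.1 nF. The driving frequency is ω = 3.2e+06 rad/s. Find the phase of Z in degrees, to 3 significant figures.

80.3°

X_L = ωL = 83.2 Ω
X_C = 1/(ωC) = 4.52 Ω
Net reactance X = X_L − X_C = 78.7 Ω
Z = 13.4 + j78.7 Ω
|Z| = √(13.4² + 78.7²) = 79.8 Ω
∠Z = arctan(78.7/13.4) = 80.3°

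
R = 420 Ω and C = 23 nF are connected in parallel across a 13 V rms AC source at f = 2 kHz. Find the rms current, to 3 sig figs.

31.2 mA

ω = 2πf = 12570 rad/s
X_C = 1/(ωC) = 3460 Ω
Parallel: admittances add. Y = 1/R + jωC
Y = (0.00238 + j0.000289) S
|Y| = 0.00240 S → |Z| = 1/|Y| = 417 Ω, ∠Z = −∠Y = -6.92°
I = V/|Z| = 13/417 = 31.2 mA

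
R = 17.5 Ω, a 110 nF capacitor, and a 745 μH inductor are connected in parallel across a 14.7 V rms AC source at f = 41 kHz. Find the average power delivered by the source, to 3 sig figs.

ω = 2πf = 257600 rad/s
X_L = ωL = 192 Ω
X_C = 1/(ωC) = 35.3 Ω
Parallel: admittances add. Y = 1/R + 1/(jωL) + jωC
Y = (0.0571 + j0.0231) S
|Y| = 0.0616 S → |Z| = 1/|Y| = 16.2 Ω, ∠Z = −∠Y = -22.0°
I = V/|Z| = 906 mA
P = VI cos φ = 14.7 × 0.906 × cos(-22.0°) = 12.3 W

12.3 W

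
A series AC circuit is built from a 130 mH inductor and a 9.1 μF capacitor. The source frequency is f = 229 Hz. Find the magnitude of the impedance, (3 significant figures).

ω = 2πf = 1439 rad/s
X_L = ωL = 187 Ω
X_C = 1/(ωC) = 76.4 Ω
Net reactance X = X_L − X_C = 111 Ω
Z = j111 Ω
|Z| = √(0² + 111²) = 111 Ω

111 Ω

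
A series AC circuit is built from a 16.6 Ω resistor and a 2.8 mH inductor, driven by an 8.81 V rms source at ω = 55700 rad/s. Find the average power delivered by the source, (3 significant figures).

52.4 mW

X_L = ωL = 156 Ω
Z = 16.6 + j156 Ω
|Z| = √(16.6² + 156²) = 157 Ω
∠Z = arctan(156/16.6) = 83.9°
I = V/|Z| = 56.2 mA
P = VI cos φ = 8.81 × 0.0562 × cos(83.9°) = 52.4 mW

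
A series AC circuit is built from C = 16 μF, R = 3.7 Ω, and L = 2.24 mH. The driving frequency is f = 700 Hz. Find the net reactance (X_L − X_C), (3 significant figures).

-4.36 Ω

ω = 2πf = 4398 rad/s
X_L = ωL = 9.85 Ω
X_C = 1/(ωC) = 14.2 Ω
X = 9.85 − 14.2 = -4.36 Ω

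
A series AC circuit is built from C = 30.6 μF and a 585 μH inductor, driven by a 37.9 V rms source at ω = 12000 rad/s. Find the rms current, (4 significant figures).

8.821 A

X_L = ωL = 7.020 Ω
X_C = 1/(ωC) = 2.723 Ω
Net reactance X = X_L − X_C = 4.297 Ω
Z = j4.297 Ω
|Z| = √(0² + 4.297²) = 4.297 Ω
I = V/|Z| = 37.9/4.297 = 8.821 A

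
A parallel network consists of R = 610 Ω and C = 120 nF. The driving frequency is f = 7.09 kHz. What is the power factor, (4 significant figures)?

ω = 2πf = 44550 rad/s
X_C = 1/(ωC) = 187.1 Ω
Parallel: admittances add. Y = 1/R + jωC
Y = (0.001639 + j0.005346) S
|Y| = 0.005591 S → |Z| = 1/|Y| = 178.8 Ω, ∠Z = −∠Y = -72.95°
cos φ = cos(-72.95°) = 0.2932

0.2932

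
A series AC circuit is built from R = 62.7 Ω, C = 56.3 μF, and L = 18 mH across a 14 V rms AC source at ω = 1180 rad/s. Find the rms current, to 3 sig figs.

222 mA

X_L = ωL = 21.2 Ω
X_C = 1/(ωC) = 15.1 Ω
Net reactance X = X_L − X_C = 6.19 Ω
Z = 62.7 + j6.19 Ω
|Z| = √(62.7² + 6.19²) = 63.0 Ω
I = V/|Z| = 14/63.0 = 222 mA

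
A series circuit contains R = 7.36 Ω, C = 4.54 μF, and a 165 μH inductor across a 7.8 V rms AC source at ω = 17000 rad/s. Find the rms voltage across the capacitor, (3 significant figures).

8.06 V

X_L = ωL = 2.81 Ω
X_C = 1/(ωC) = 13.0 Ω
Net reactance X = X_L − X_C = -10.2 Ω
Z = 7.36 − j10.2 Ω
|Z| = √(7.36² + 10.2²) = 12.5 Ω
I = V/|Z| = 622 mA
V_C = I·|Z_C| = 0.622 × 13.0 = 8.06 V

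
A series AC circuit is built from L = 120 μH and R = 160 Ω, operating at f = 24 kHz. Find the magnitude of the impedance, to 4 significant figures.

ω = 2πf = 150800 rad/s
X_L = ωL = 18.10 Ω
Z = 160.0 + j18.10 Ω
|Z| = √(160.0² + 18.10²) = 161.0 Ω

161.0 Ω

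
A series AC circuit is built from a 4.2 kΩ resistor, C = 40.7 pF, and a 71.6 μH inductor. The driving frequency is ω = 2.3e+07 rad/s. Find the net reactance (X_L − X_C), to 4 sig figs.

X_L = ωL = 1647 Ω
X_C = 1/(ωC) = 1068 Ω
X = 1647 − 1068 = 578.5 Ω

578.5 Ω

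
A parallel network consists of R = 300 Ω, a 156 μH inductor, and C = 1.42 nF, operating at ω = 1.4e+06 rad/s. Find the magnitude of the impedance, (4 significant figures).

X_L = ωL = 218.4 Ω
X_C = 1/(ωC) = 503.0 Ω
Parallel: admittances add. Y = 1/R + 1/(jωL) + jωC
Y = (0.003333 − j0.002591) S
|Y| = 0.004222 S → |Z| = 1/|Y| = 236.9 Ω, ∠Z = −∠Y = 37.86°

236.9 Ω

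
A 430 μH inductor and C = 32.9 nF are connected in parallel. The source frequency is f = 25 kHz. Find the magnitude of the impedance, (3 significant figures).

ω = 2πf = 157100 rad/s
X_L = ωL = 67.5 Ω
X_C = 1/(ωC) = 194 Ω
Parallel: admittances add. Y = 1/(jωL) + jωC
Y = (0 − j0.00964) S
|Y| = 0.00964 S → |Z| = 1/|Y| = 104 Ω, ∠Z = −∠Y = 90.0°

104 Ω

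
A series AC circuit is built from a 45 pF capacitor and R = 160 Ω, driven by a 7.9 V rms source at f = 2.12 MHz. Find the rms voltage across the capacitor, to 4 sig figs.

7.864 V

ω = 2πf = 1.332e+07 rad/s
X_C = 1/(ωC) = 1668 Ω
Z = 160.0 − j1668 Ω
|Z| = √(160.0² + 1668²) = 1676 Ω
I = V/|Z| = 4.714 mA
V_C = I·|Z_C| = 0.004714 × 1668 = 7.864 V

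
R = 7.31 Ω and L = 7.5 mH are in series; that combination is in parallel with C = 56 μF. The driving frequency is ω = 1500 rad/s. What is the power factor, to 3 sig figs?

0.884

X_L = ωL = 11.2 Ω
X_C = 1/(ωC) = 11.9 Ω
Branch 1 (R+jX_L): Z₁ = 7.31 + j11.2 Ω, |Z₁| = 13.4 Ω
Branch 2 (−jX_C): Z₂ = −j11.9 Ω
Parallel: Z = Z₁Z₂/(Z₁+Z₂), |Z| = 21.8 Ω, ∠Z = -27.9°
cos φ = cos(-27.9°) = 0.884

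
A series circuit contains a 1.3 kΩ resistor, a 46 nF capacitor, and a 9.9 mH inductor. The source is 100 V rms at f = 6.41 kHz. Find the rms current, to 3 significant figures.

ω = 2πf = 40280 rad/s
X_L = ωL = 399 Ω
X_C = 1/(ωC) = 540 Ω
Net reactance X = X_L − X_C = -141 Ω
Z = 1300 − j141 Ω
|Z| = √(1300² + 141²) = 1310 Ω
I = V/|Z| = 100/1310 = 76.5 mA

76.5 mA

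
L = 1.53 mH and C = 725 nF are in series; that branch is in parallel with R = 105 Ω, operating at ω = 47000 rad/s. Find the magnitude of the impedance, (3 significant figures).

X_L = ωL = 71.9 Ω
X_C = 1/(ωC) = 29.3 Ω
Branch 1: Z₁ = R = 105 Ω
Branch 2 (series LC): Z₂ = j(X_L − X_C) = j42.6 Ω
Parallel: Z = Z₁Z₂/(Z₁+Z₂), |Z| = 39.4 Ω, ∠Z = 67.9°

39.4 Ω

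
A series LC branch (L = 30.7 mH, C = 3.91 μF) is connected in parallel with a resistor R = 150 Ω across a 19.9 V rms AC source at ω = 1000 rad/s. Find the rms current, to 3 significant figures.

159 mA

X_L = ωL = 30.7 Ω
X_C = 1/(ωC) = 256 Ω
Branch 1: Z₁ = R = 150 Ω
Branch 2 (series LC): Z₂ = j(X_L − X_C) = −j225 Ω
Parallel: Z = Z₁Z₂/(Z₁+Z₂), |Z| = 125 Ω, ∠Z = -33.7°
I = V/|Z| = 19.9/125 = 159 mA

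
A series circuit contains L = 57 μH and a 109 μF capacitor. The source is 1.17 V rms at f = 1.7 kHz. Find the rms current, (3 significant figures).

ω = 2πf = 10680 rad/s
X_L = ωL = 0.609 Ω
X_C = 1/(ωC) = 0.859 Ω
Net reactance X = X_L − X_C = -0.250 Ω
Z = − j0.250 Ω
|Z| = √(0² + 0.250²) = 0.250 Ω
I = V/|Z| = 1.17/0.250 = 4.68 A

4.68 A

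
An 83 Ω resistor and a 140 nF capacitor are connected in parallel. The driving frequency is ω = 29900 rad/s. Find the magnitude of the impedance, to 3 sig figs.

X_C = 1/(ωC) = 239 Ω
Parallel: admittances add. Y = 1/R + jωC
Y = (0.0120 + j0.00419) S
|Y| = 0.0128 S → |Z| = 1/|Y| = 78.4 Ω, ∠Z = −∠Y = -19.2°

78.4 Ω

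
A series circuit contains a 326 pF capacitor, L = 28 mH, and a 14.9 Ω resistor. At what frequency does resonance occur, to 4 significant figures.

52.68 kHz

ω₀ = 1/√(LC) = 1/√(0.028 × 3.26e-10) = 331000 rad/s
f₀ = ω₀/(2π) = 52.68 kHz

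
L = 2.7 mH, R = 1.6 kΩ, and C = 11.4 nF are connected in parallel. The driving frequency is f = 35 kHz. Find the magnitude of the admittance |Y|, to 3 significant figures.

1.03 mS

ω = 2πf = 219900 rad/s
X_L = ωL = 594 Ω
X_C = 1/(ωC) = 399 Ω
Parallel: admittances add. Y = 1/R + 1/(jωL) + jωC
Y = (0.000625 + j0.000823) S
|Y| = 0.00103 S → |Z| = 1/|Y| = 968 Ω, ∠Z = −∠Y = -52.8°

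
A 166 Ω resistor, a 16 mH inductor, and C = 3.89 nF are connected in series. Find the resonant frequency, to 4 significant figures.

20.17 kHz

ω₀ = 1/√(LC) = 1/√(0.016 × 3.89e-09) = 126800 rad/s
f₀ = ω₀/(2π) = 20.17 kHz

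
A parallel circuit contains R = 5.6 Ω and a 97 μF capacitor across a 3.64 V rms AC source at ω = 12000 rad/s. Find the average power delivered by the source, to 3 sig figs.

X_C = 1/(ωC) = 0.859 Ω
Parallel: admittances add. Y = 1/R + jωC
Y = (0.179 + j1.16) S
|Y| = 1.18 S → |Z| = 1/|Y| = 0.849 Ω, ∠Z = −∠Y = -81.3°
I = V/|Z| = 4.29 A
P = VI cos φ = 3.64 × 4.29 × cos(-81.3°) = 2.37 W

2.37 W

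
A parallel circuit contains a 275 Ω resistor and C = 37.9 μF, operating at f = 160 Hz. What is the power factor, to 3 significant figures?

0.0950

ω = 2πf = 1005 rad/s
X_C = 1/(ωC) = 26.2 Ω
Parallel: admittances add. Y = 1/R + jωC
Y = (0.00364 + j0.0381) S
|Y| = 0.0383 S → |Z| = 1/|Y| = 26.1 Ω, ∠Z = −∠Y = -84.5°
cos φ = cos(-84.5°) = 0.0950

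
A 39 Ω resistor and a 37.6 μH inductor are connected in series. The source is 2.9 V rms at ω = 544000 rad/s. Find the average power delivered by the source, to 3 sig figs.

169 mW

X_L = ωL = 20.5 Ω
Z = 39.0 + j20.5 Ω
|Z| = √(39.0² + 20.5²) = 44.0 Ω
∠Z = arctan(20.5/39.0) = 27.7°
I = V/|Z| = 65.9 mA
P = VI cos φ = 2.9 × 0.0659 × cos(27.7°) = 169 mW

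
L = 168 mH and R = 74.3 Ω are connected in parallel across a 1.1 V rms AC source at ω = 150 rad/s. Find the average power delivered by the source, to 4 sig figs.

X_L = ωL = 25.20 Ω
Parallel: admittances add. Y = 1/R + 1/(jωL)
Y = (0.01346 − j0.03968) S
|Y| = 0.04190 S → |Z| = 1/|Y| = 23.86 Ω, ∠Z = −∠Y = 71.26°
I = V/|Z| = 46.09 mA
P = VI cos φ = 1.1 × 0.04609 × cos(71.26°) = 16.29 mW

16.29 mW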